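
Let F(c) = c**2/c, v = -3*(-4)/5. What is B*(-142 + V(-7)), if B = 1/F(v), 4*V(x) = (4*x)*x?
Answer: -155/4 ≈ -38.750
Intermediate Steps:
V(x) = x**2 (V(x) = ((4*x)*x)/4 = (4*x**2)/4 = x**2)
v = 12/5 (v = 12*(1/5) = 12/5 ≈ 2.4000)
F(c) = c
B = 5/12 (B = 1/(12/5) = 5/12 ≈ 0.41667)
B*(-142 + V(-7)) = 5*(-142 + (-7)**2)/12 = 5*(-142 + 49)/12 = (5/12)*(-93) = -155/4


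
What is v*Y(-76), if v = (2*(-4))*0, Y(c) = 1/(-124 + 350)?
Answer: 0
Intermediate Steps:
Y(c) = 1/226
v = 0 (v = -8*0 = 0)
v*Y(-76) = 0*(1/226) = 0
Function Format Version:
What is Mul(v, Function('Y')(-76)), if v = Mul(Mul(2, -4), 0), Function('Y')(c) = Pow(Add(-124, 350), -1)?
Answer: 0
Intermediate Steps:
Function('Y')(c) = Rational(1, 226) (Function('Y')(c) = Pow(226, -1) = Rational(1, 226))
v = 0 (v = Mul(-8, 0) = 0)
Mul(v, Function('Y')(-76)) = Mul(0, Rational(1, 226)) = 0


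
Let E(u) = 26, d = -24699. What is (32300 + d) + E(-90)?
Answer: 7627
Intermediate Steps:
(32300 + d) + E(-90) = (32300 - 24699) + 26 = 7601 + 26 = 7627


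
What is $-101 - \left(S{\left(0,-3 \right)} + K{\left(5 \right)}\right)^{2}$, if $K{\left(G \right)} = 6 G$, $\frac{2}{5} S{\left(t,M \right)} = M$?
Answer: $- \frac{2429}{4} \approx -607.25$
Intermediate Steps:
$S{\left(t,M \right)} = \frac{5 M}{2}$
$-101 - \left(S{\left(0,-3 \right)} + K{\left(5 \right)}\right)^{2} = -101 - \left(\frac{5}{2} \left(-3\right) + 6 \cdot 5\right)^{2} = -101 - \left(- \frac{15}{2} + 30\right)^{2} = -101 - \left(\frac{45}{2}\right)^{2} = -101 - \frac{2025}{4} = - \frac{2429}{4}$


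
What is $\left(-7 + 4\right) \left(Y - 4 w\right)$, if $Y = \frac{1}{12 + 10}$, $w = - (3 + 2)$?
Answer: $- \frac{1323}{22} \approx -60.136$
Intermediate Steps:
$w = -5$ ($w = \left(-1\right) 5 = -5$)
$Y = \frac{1}{22} \approx 0.045455$
$\left(-7 + 4\right) \left(Y - 4 w\right) = \left(-7 + 4\right) \left(\frac{1}{22} - -20\right) = - 3 \left(\frac{1}{22} + 20\right) = \left(-3\right) \frac{441}{22} = - \frac{1323}{22}$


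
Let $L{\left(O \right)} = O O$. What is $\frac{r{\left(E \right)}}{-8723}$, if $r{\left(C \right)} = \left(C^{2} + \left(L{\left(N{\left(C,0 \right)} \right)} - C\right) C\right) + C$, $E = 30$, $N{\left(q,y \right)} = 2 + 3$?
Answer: $- \frac{60}{671} \approx -0.089419$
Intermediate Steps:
$N{\left(q,y \right)} = 5$
$L{\left(O \right)} = O^{2}$
$r{\left(C \right)} = C + C^{2} + C \left(25 - C\right)$ ($r{\left(C \right)} = \left(C^{2} + \left(5^{2} - C\right) C\right) + C = \left(C^{2} + \left(25 - C\right) C\right) + C = \left(C^{2} + C \left(25 - C\right)\right) + C = C + C^{2} + C \left(25 - C\right)$)
$\frac{r{\left(E \right)}}{-8723} = \frac{26 \cdot 30}{-8723} = 780 \left(- \frac{1}{8723}\right) = - \frac{60}{671}$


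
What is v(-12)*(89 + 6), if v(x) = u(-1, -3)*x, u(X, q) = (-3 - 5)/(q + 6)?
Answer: 3040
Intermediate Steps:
u(X, q) = -8/(6 + q)
v(x) = -8*x/3 (v(x) = (-8/(6 - 3))*x = (-8/3)*x = (-8*⅓)*x = -8*x/3)
v(-12)*(89 + 6) = (-8/3*(-12))*(89 + 6) = 32*95 = 3040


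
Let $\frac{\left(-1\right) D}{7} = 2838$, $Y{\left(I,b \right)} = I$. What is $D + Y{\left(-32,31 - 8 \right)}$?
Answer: $-19898$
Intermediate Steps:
$D = -19866$ ($D = \left(-7\right) 2838 = -19866$)
$D + Y{\left(-32,31 - 8 \right)} = -19866 - 32 = -19898$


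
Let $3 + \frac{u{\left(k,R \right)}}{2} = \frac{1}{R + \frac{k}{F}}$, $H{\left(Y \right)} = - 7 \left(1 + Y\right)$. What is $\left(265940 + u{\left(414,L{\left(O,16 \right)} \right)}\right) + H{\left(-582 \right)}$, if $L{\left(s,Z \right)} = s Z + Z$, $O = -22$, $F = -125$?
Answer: $\frac{5725911082}{21207} \approx 2.7 \cdot 10^{5}$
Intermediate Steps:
$H{\left(Y \right)} = -7 - 7 Y$
$L{\left(s,Z \right)} = Z + Z s$ ($L{\left(s,Z \right)} = Z s + Z = Z + Z s$)
$u{\left(k,R \right)} = -6 + \frac{2}{R - \frac{k}{125}}$ ($u{\left(k,R \right)} = -6 + \frac{2}{R + \frac{k}{-125}} = -6 + \frac{2}{R + k \left(- \frac{1}{125}\right)} = -6 + \frac{2}{R - \frac{k}{125}}$)
$\left(265940 + u{\left(414,L{\left(O,16 \right)} \right)}\right) + H{\left(-582 \right)} = \left(265940 + \frac{2 \left(125 - 375 \cdot 16 \left(1 - 22\right) + 3 \cdot 414\right)}{\left(-1\right) 414 + 125 \cdot 16 \left(1 - 22\right)}\right) - -4067 = \left(265940 + \frac{2 \left(125 - 375 \cdot 16 \left(-21\right) + 1242\right)}{-414 + 125 \cdot 16 \left(-21\right)}\right) + \left(-7 + 4074\right) = \left(265940 + \frac{2 \left(125 - -126000 + 1242\right)}{-414 + 125 \left(-336\right)}\right) + 4067 = \left(265940 + \frac{2 \left(125 + 126000 + 1242\right)}{-414 - 42000}\right) + 4067 = \left(265940 + 2 \frac{1}{-42414} \cdot 127367\right) + 4067 = \left(265940 + 2 \left(- \frac{1}{42414}\right) 127367\right) + 4067 = \left(265940 - \frac{127367}{21207}\right) + 4067 = \frac{5639662213}{21207} + 4067 = \frac{5725911082}{21207}$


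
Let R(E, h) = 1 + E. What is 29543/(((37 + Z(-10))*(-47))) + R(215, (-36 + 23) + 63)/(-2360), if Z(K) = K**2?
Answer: -8889038/1899505 ≈ -4.6797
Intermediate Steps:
29543/(((37 + Z(-10))*(-47))) + R(215, (-36 + 23) + 63)/(-2360) = 29543/(((37 + (-10)**2)*(-47))) + (1 + 215)/(-2360) = 29543/(((37 + 100)*(-47))) + 216*(-1/2360) = 29543/((137*(-47))) - 27/295 = 29543/(-6439) - 27/295 = 29543*(-1/6439) - 27/295 = -29543/6439 - 27/295 = -8889038/1899505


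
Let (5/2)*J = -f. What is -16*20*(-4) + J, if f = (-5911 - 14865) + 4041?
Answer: 7974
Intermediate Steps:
f = -16735 (f = -20776 + 4041 = -16735)
J = 6694 (J = 2*(-1*(-16735))/5 = (⅖)*16735 = 6694)
-16*20*(-4) + J = -16*20*(-4) + 6694 = -320*(-4) + 6694 = 1280 + 6694 = 7974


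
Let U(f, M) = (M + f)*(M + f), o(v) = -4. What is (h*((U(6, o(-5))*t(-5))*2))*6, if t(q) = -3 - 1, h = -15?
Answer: 2880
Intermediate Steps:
U(f, M) = (M + f)**2
t(q) = -4
(h*((U(6, o(-5))*t(-5))*2))*6 = -15*(-4 + 6)**2*(-4)*2*6 = -15*2**2*(-4)*2*6 = -15*4*(-4)*2*6 = -(-240)*2*6 = -15*(-32)*6 = 480*6 = 2880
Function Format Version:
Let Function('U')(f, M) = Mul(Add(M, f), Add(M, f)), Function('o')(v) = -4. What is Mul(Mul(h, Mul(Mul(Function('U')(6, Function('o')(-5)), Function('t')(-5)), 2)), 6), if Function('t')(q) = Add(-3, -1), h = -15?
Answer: 2880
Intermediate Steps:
Function('U')(f, M) = Pow(Add(M, f), 2)
Function('t')(q) = -4
Mul(Mul(h, Mul(Mul(Function('U')(6, Function('o')(-5)), Function('t')(-5)), 2)), 6) = Mul(Mul(-15, Mul(Mul(Pow(Add(-4, 6), 2), -4), 2)), 6) = Mul(Mul(-15, Mul(Mul(Pow(2, 2), -4), 2)), 6) = Mul(Mul(-15, Mul(Mul(4, -4), 2)), 6) = Mul(Mul(-15, Mul(-16, 2)), 6) = Mul(Mul(-15, -32), 6) = Mul(480, 6) = 2880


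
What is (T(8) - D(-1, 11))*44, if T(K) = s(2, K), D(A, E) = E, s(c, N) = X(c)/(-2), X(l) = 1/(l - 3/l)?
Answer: -528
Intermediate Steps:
s(c, N) = -c/(2*(-3 + c²)) (s(c, N) = (c/(-3 + c²))/(-2) = (c/(-3 + c²))*(-½) = -c/(2*(-3 + c²)))
T(K) = -1 (T(K) = -1*2/(-6 + 2*2²) = -1*2/(-6 + 2*4) = -1*2/(-6 + 8) = -1*2/2 = -1*2*½ = -1)
(T(8) - D(-1, 11))*44 = (-1 - 1*11)*44 = (-1 - 11)*44 = -12*44 = -528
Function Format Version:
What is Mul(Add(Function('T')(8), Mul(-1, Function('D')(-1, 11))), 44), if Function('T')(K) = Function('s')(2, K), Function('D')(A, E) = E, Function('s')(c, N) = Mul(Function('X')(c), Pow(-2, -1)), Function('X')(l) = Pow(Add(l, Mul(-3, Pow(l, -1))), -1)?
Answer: -528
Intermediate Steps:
Function('s')(c, N) = Mul(Rational(-1, 2), c, Pow(Add(-3, Pow(c, 2)), -1)) (Function('s')(c, N) = Mul(Mul(c, Pow(Add(-3, Pow(c, 2)), -1)), Pow(-2, -1)) = Mul(Mul(c, Pow(Add(-3, Pow(c, 2)), -1)), Rational(-1, 2)) = Mul(Rational(-1, 2), c, Pow(Add(-3, Pow(c, 2)), -1)))
Function('T')(K) = -1 (Function('T')(K) = Mul(-1, 2, Pow(Add(-6, Mul(2, Pow(2, 2))), -1)) = Mul(-1, 2, Pow(Add(-6, Mul(2, 4)), -1)) = Mul(-1, 2, Pow(Add(-6, 8), -1)) = Mul(-1, 2, Pow(2, -1)) = Mul(-1, 2, Rational(1, 2)) = -1)
Mul(Add(Function('T')(8), Mul(-1, Function('D')(-1, 11))), 44) = Mul(Add(-1, Mul(-1, 11)), 44) = Mul(Add(-1, -11), 44) = Mul(-12, 44) = -528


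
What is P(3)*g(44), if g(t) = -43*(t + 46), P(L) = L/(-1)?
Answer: 11610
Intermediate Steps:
P(L) = -L (P(L) = L*(-1) = -L)
g(t) = -1978 - 43*t (g(t) = -43*(46 + t) = -1978 - 43*t)
P(3)*g(44) = (-1*3)*(-1978 - 43*44) = -3*(-1978 - 1892) = -3*(-3870) = 11610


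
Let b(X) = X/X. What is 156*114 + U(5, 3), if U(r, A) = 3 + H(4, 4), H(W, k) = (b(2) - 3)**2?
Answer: 17791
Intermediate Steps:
b(X) = 1
H(W, k) = 4 (H(W, k) = (1 - 3)**2 = (-2)**2 = 4)
U(r, A) = 7 (U(r, A) = 3 + 4 = 7)
156*114 + U(5, 3) = 156*114 + 7 = 17784 + 7 = 17791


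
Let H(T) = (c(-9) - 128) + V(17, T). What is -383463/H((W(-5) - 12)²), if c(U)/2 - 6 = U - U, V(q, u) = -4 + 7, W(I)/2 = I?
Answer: 383463/113 ≈ 3393.5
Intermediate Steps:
W(I) = 2*I
V(q, u) = 3
c(U) = 12 (c(U) = 12 + 2*(U - U) = 12 + 2*0 = 12 + 0 = 12)
H(T) = -113 (H(T) = (12 - 128) + 3 = -116 + 3 = -113)
-383463/H((W(-5) - 12)²) = -383463/(-113) = -383463*(-1/113) = 383463/113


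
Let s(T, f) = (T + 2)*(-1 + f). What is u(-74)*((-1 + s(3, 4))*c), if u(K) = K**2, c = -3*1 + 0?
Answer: -229992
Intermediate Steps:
s(T, f) = (-1 + f)*(2 + T) (s(T, f) = (2 + T)*(-1 + f) = (-1 + f)*(2 + T))
c = -3 (c = -3 + 0 = -3)
u(-74)*((-1 + s(3, 4))*c) = (-74)**2*((-1 + (-2 - 1*3 + 2*4 + 3*4))*(-3)) = 5476*((-1 + (-2 - 3 + 8 + 12))*(-3)) = 5476*((-1 + 15)*(-3)) = 5476*(14*(-3)) = 5476*(-42) = -229992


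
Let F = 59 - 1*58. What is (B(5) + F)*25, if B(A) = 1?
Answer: 50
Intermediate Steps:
F = 1 (F = 59 - 58 = 1)
(B(5) + F)*25 = (1 + 1)*25 = 2*25 = 50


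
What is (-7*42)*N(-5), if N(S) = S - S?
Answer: 0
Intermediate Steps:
N(S) = 0
(-7*42)*N(-5) = -7*42*0 = -294*0 = 0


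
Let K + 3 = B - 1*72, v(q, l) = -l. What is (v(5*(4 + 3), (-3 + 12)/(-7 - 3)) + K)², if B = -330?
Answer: 16329681/100 ≈ 1.6330e+5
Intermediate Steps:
K = -405 (K = -3 + (-330 - 1*72) = -3 + (-330 - 72) = -3 - 402 = -405)
(v(5*(4 + 3), (-3 + 12)/(-7 - 3)) + K)² = (-(-3 + 12)/(-7 - 3) - 405)² = (-9/(-10) - 405)² = (-9*(-1)/10 - 405)² = (-1*(-9/10) - 405)² = (9/10 - 405)² = (-4041/10)² = 16329681/100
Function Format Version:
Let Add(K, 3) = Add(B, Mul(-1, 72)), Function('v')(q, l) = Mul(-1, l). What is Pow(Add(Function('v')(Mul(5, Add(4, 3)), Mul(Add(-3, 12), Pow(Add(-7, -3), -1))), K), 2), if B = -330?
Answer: Rational(16329681, 100) ≈ 1.6330e+5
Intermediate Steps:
K = -405 (K = Add(-3, Add(-330, Mul(-1, 72))) = Add(-3, Add(-330, -72)) = Add(-3, -402) = -405)
Pow(Add(Function('v')(Mul(5, Add(4, 3)), Mul(Add(-3, 12), Pow(Add(-7, -3), -1))), K), 2) = Pow(Add(Mul(-1, Mul(Add(-3, 12), Pow(Add(-7, -3), -1))), -405), 2) = Pow(Add(Mul(-1, Mul(9, Pow(-10, -1))), -405), 2) = Pow(Add(Mul(-1, Mul(9, Rational(-1, 10))), -405), 2) = Pow(Add(Mul(-1, Rational(-9, 10)), -405), 2) = Pow(Add(Rational(9, 10), -405), 2) = Pow(Rational(-4041, 10), 2) = Rational(16329681, 100)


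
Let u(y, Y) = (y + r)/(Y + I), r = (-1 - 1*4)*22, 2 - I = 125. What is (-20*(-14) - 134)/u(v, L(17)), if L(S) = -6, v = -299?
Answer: 18834/409 ≈ 46.049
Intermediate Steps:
I = -123 (I = 2 - 1*125 = 2 - 125 = -123)
r = -110 (r = (-1 - 4)*22 = -5*22 = -110)
u(y, Y) = (-110 + y)/(-123 + Y) (u(y, Y) = (y - 110)/(Y - 123) = (-110 + y)/(-123 + Y))
(-20*(-14) - 134)/u(v, L(17)) = (-20*(-14) - 134)/(((-110 - 299)/(-123 - 6))) = (280 - 134)/((-409/(-129))) = 146/((-1/129*(-409))) = 146/(409/129) = 146*(129/409) = 18834/409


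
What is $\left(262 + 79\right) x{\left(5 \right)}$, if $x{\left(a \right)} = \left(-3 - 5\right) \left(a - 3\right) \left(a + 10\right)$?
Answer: $-81840$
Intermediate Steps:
$x{\left(a \right)} = \left(10 + a\right) \left(24 - 8 a\right)$ ($x{\left(a \right)} = - 8 \left(-3 + a\right) \left(10 + a\right) = \left(24 - 8 a\right) \left(10 + a\right) = \left(10 + a\right) \left(24 - 8 a\right)$)
$\left(262 + 79\right) x{\left(5 \right)} = \left(262 + 79\right) \left(240 - 280 - 8 \cdot 5^{2}\right) = 341 \left(240 - 280 - 200\right) = 341 \left(-240\right) = -81840$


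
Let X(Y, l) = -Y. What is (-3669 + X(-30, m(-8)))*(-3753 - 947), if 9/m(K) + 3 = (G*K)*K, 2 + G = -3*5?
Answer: 17103300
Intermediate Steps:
G = -17 (G = -2 - 3*5 = -2 - 15 = -17)
m(K) = 9/(-3 - 17*K**2) (m(K) = 9/(-3 + (-17*K)*K) = 9/(-3 - 17*K**2))
(-3669 + X(-30, m(-8)))*(-3753 - 947) = (-3669 - 1*(-30))*(-3753 - 947) = (-3669 + 30)*(-4700) = -3639*(-4700) = 17103300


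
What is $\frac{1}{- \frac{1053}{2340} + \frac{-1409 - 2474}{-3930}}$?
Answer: $\frac{7860}{4229} \approx 1.8586$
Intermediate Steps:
$\frac{1}{- \frac{1053}{2340} + \frac{-1409 - 2474}{-3930}} = \frac{1}{\left(-1053\right) \frac{1}{2340} - - \frac{3883}{3930}} = \frac{1}{- \frac{9}{20} + \frac{3883}{3930}} = \frac{1}{\frac{4229}{7860}} = \frac{7860}{4229}$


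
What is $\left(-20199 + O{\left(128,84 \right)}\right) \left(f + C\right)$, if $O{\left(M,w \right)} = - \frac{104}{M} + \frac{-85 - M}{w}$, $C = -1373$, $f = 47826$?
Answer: $- \frac{105107484339}{112} \approx -9.3846 \cdot 10^{8}$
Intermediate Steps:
$O{\left(M,w \right)} = - \frac{104}{M} + \frac{-85 - M}{w}$
$\left(-20199 + O{\left(128,84 \right)}\right) \left(f + C\right) = \left(-20199 - \left(\frac{13}{16} + \frac{71}{28}\right)\right) \left(47826 - 1373\right) = \left(-20199 - \left(\frac{613}{336} + \frac{32}{21}\right)\right) 46453 = \left(-20199 - \frac{375}{112}\right) 46453 = \left(- \frac{2262663}{112}\right) 46453 = - \frac{105107484339}{112}$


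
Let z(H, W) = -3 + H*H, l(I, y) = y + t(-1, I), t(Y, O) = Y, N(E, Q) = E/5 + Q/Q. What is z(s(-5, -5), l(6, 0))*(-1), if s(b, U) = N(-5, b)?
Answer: 3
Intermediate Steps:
N(E, Q) = 1 + E/5 (N(E, Q) = E*(1/5) + 1 = E/5 + 1 = 1 + E/5)
s(b, U) = 0 (s(b, U) = 1 + (1/5)*(-5) = 1 - 1 = 0)
l(I, y) = -1 + y (l(I, y) = y - 1 = -1 + y)
z(H, W) = -3 + H**2
z(s(-5, -5), l(6, 0))*(-1) = (-3 + 0**2)*(-1) = (-3 + 0)*(-1) = -3*(-1) = 3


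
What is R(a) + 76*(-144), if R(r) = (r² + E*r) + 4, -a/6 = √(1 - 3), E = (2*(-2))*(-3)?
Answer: -11012 - 72*I*√2 ≈ -11012.0 - 101.82*I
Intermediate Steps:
E = 12 (E = -4*(-3) = 12)
a = -6*I*√2 (a = -6*√(1 - 3) = -6*I*√2 ≈ -8.4853*I)
R(r) = 4 + r² + 12*r (R(r) = (r² + 12*r) + 4 = 4 + r² + 12*r)
R(a) + 76*(-144) = (4 + (-6*I*√2)² + 12*(-6*I*√2)) + 76*(-144) = (4 - 72 - 72*I*√2) - 10944 = (-68 - 72*I*√2) - 10944 = -11012 - 72*I*√2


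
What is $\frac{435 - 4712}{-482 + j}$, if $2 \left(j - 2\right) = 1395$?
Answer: $- \frac{8554}{435} \approx -19.664$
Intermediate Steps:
$j = \frac{1399}{2}$ ($j = 2 + \frac{1}{2} \cdot 1395 = 2 + \frac{1395}{2} = \frac{1399}{2} \approx 699.5$)
$\frac{435 - 4712}{-482 + j} = \frac{435 - 4712}{-482 + \frac{1399}{2}} = - \frac{4277}{\frac{435}{2}} = \left(-4277\right) \frac{2}{435} = - \frac{8554}{435}$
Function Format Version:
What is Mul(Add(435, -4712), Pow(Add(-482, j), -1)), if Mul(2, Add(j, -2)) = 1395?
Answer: Rational(-8554, 435) ≈ -19.664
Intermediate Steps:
j = Rational(1399, 2) (j = Add(2, Mul(Rational(1, 2), 1395)) = Add(2, Rational(1395, 2)) = Rational(1399, 2) ≈ 699.50)
Mul(Add(435, -4712), Pow(Add(-482, j), -1)) = Mul(Add(435, -4712), Pow(Add(-482, Rational(1399, 2)), -1)) = Mul(-4277, Pow(Rational(435, 2), -1)) = Mul(-4277, Rational(2, 435)) = Rational(-8554, 435)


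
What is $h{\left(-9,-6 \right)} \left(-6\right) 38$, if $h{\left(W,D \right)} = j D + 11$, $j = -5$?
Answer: $-9348$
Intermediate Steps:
$h{\left(W,D \right)} = 11 - 5 D$ ($h{\left(W,D \right)} = - 5 D + 11 = 11 - 5 D$)
$h{\left(-9,-6 \right)} \left(-6\right) 38 = \left(11 - -30\right) \left(-6\right) 38 = \left(11 + 30\right) \left(-6\right) 38 = 41 \left(-6\right) 38 = \left(-246\right) 38 = -9348$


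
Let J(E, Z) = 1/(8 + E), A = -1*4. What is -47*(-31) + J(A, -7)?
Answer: 5829/4 ≈ 1457.3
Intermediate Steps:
A = -4
-47*(-31) + J(A, -7) = -47*(-31) + 1/(8 - 4) = 1457 + 1/4 = 1457 + ¼ = 5829/4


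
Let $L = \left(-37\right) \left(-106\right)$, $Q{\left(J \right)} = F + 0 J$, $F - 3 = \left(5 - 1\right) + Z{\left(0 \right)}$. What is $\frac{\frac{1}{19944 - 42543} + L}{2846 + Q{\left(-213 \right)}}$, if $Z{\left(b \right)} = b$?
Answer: $\frac{88633277}{64474947} \approx 1.3747$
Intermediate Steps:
$F = 7$ ($F = 3 + \left(\left(5 - 1\right) + 0\right) = 3 + \left(4 + 0\right) = 3 + 4 = 7$)
$Q{\left(J \right)} = 7$ ($Q{\left(J \right)} = 7 + 0 J = 7 + 0 = 7$)
$L = 3922$
$\frac{\frac{1}{19944 - 42543} + L}{2846 + Q{\left(-213 \right)}} = \frac{\frac{1}{19944 - 42543} + 3922}{2846 + 7} = \frac{\frac{1}{-22599} + 3922}{2853} = \left(- \frac{1}{22599} + 3922\right) \frac{1}{2853} = \frac{88633277}{22599} \cdot \frac{1}{2853} = \frac{88633277}{64474947}$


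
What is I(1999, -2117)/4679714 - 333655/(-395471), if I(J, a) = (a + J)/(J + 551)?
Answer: 117105746727733/138801838147050 ≈ 0.84369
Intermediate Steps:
I(J, a) = (J + a)/(551 + J)
I(1999, -2117)/4679714 - 333655/(-395471) = ((1999 - 2117)/(551 + 1999))/4679714 - 333655/(-395471) = (-118/2550)*(1/4679714) - 333655*(-1/395471) = ((1/2550)*(-118))*(1/4679714) + 333655/395471 = -59/1275*1/4679714 + 333655/395471 = -59/5966635350 + 333655/395471 = 117105746727733/138801838147050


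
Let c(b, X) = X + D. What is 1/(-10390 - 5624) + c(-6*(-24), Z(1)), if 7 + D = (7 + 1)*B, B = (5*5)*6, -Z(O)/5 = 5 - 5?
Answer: 19104701/16014 ≈ 1193.0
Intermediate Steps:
Z(O) = 0 (Z(O) = -5*(5 - 5) = -5*0 = 0)
B = 150 (B = 25*6 = 150)
D = 1193 (D = -7 + (7 + 1)*150 = -7 + 8*150 = -7 + 1200 = 1193)
c(b, X) = 1193 + X (c(b, X) = X + 1193 = 1193 + X)
1/(-10390 - 5624) + c(-6*(-24), Z(1)) = 1/(-10390 - 5624) + (1193 + 0) = 1/(-16014) + 1193 = -1/16014 + 1193 = 19104701/16014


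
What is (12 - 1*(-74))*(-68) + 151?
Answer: -5697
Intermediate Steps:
(12 - 1*(-74))*(-68) + 151 = (12 + 74)*(-68) + 151 = 86*(-68) + 151 = -5848 + 151 = -5697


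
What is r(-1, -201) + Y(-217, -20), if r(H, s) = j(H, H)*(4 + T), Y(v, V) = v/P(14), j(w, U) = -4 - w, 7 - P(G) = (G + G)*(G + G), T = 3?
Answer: -2300/111 ≈ -20.721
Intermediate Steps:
P(G) = 7 - 4*G**2 (P(G) = 7 - (G + G)*(G + G) = 7 - 2*G*2*G = 7 - 4*G**2)
Y(v, V) = -v/777 (Y(v, V) = v/(7 - 4*14**2) = v/(7 - 4*196) = v/(7 - 784) = v/(-777) = v*(-1/777) = -v/777)
r(H, s) = -28 - 7*H (r(H, s) = (-4 - H)*(4 + 3) = (-4 - H)*7 = -28 - 7*H)
r(-1, -201) + Y(-217, -20) = (-28 - 7*(-1)) - 1/777*(-217) = (-28 + 7) + 31/111 = -21 + 31/111 = -2300/111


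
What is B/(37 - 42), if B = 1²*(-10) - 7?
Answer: 17/5 ≈ 3.4000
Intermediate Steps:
B = -17 (B = 1*(-10) - 7 = -10 - 7 = -17)
B/(37 - 42) = -17/(37 - 42) = -17/(-5) = -17*(-⅕) = 17/5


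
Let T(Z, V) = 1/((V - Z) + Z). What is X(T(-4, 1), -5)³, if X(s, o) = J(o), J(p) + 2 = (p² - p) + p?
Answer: 12167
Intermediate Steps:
J(p) = -2 + p² (J(p) = -2 + ((p² - p) + p) = -2 + p²)
T(Z, V) = 1/V
X(s, o) = -2 + o²
X(T(-4, 1), -5)³ = (-2 + (-5)²)³ = (-2 + 25)³ = 23³ = 12167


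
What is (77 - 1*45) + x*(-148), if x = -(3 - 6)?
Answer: -412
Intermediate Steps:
x = 3 (x = -1*(-3) = 3)
(77 - 1*45) + x*(-148) = (77 - 1*45) + 3*(-148) = (77 - 45) - 444 = 32 - 444 = -412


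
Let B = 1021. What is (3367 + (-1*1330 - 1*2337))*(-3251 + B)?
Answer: 669000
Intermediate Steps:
(3367 + (-1*1330 - 1*2337))*(-3251 + B) = (3367 + (-1*1330 - 1*2337))*(-3251 + 1021) = (3367 + (-1330 - 2337))*(-2230) = (3367 - 3667)*(-2230) = -300*(-2230) = 669000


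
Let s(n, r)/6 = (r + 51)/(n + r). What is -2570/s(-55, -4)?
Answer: 75815/141 ≈ 537.70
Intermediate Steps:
s(n, r) = 6*(51 + r)/(n + r) (s(n, r) = 6*((r + 51)/(n + r)) = 6*((51 + r)/(n + r)) = 6*(51 + r)/(n + r))
-2570/s(-55, -4) = -2570*(-55 - 4)/(6*(51 - 4)) = -2570/(6*47/(-59)) = -2570/(6*(-1/59)*47) = -2570/(-282/59) = -2570*(-59/282) = 75815/141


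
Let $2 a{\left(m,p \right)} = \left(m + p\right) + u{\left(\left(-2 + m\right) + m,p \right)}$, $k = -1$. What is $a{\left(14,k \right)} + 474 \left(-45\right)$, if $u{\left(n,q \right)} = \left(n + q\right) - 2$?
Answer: $-21312$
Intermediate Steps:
$u{\left(n,q \right)} = -2 + n + q$
$a{\left(m,p \right)} = -2 + p + \frac{3 m}{2}$ ($a{\left(m,p \right)} = \frac{\left(m + p\right) + \left(-2 + \left(\left(-2 + m\right) + m\right) + p\right)}{2} = \frac{\left(m + p\right) + \left(-2 + \left(-2 + 2 m\right) + p\right)}{2} = \frac{\left(m + p\right) + \left(-4 + p + 2 m\right)}{2} = \frac{-4 + 2 p + 3 m}{2} = -2 + p + \frac{3 m}{2}$)
$a{\left(14,k \right)} + 474 \left(-45\right) = \left(-2 - 1 + \frac{3}{2} \cdot 14\right) + 474 \left(-45\right) = \left(-2 - 1 + 21\right) - 21330 = 18 - 21330 = -21312$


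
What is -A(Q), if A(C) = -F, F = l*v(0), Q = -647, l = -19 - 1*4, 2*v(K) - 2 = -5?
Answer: 69/2 ≈ 34.500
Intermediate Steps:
v(K) = -3/2 (v(K) = 1 + (1/2)*(-5) = 1 - 5/2 = -3/2)
l = -23 (l = -19 - 4 = -23)
F = 69/2 (F = -23*(-3/2) = 69/2 ≈ 34.500)
A(C) = -69/2 (A(C) = -1*69/2 = -69/2)
-A(Q) = -1*(-69/2) = 69/2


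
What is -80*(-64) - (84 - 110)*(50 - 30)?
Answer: 5640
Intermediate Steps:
-80*(-64) - (84 - 110)*(50 - 30) = 5120 - (-26)*20 = 5120 - 1*(-520) = 5120 + 520 = 5640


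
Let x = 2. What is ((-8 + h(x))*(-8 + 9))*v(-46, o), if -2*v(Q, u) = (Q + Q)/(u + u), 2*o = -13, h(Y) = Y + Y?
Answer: 184/13 ≈ 14.154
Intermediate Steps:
h(Y) = 2*Y
o = -13/2 (o = (½)*(-13) = -13/2 ≈ -6.5000)
v(Q, u) = -Q/(2*u) (v(Q, u) = -(Q + Q)/(2*(u + u)) = -2*Q/(2*(2*u)) = -2*Q*1/(2*u)/2 = -Q/(2*u))
((-8 + h(x))*(-8 + 9))*v(-46, o) = ((-8 + 2*2)*(-8 + 9))*(-½*(-46)/(-13/2)) = ((-8 + 4)*1)*(-½*(-46)*(-2/13)) = -4*1*(-46/13) = -4*(-46/13) = 184/13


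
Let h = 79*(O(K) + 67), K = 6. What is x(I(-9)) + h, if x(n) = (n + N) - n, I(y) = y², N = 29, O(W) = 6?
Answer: 5796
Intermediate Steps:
h = 5767 (h = 79*(6 + 67) = 79*73 = 5767)
x(n) = 29 (x(n) = (n + 29) - n = (29 + n) - n = 29)
x(I(-9)) + h = 29 + 5767 = 5796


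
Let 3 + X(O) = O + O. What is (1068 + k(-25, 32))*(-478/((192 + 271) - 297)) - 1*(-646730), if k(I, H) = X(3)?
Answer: 53422621/83 ≈ 6.4365e+5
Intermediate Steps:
X(O) = -3 + 2*O (X(O) = -3 + (O + O) = -3 + 2*O)
k(I, H) = 3 (k(I, H) = -3 + 2*3 = -3 + 6 = 3)
(1068 + k(-25, 32))*(-478/((192 + 271) - 297)) - 1*(-646730) = (1068 + 3)*(-478/((192 + 271) - 297)) - 1*(-646730) = 1071*(-478/(463 - 297)) + 646730 = 1071*(-478/166) + 646730 = 1071*(-478*1/166) + 646730 = 1071*(-239/83) + 646730 = -255969/83 + 646730 = 53422621/83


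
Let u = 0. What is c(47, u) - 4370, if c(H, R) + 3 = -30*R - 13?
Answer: -4386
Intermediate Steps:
c(H, R) = -16 - 30*R (c(H, R) = -3 + (-30*R - 13) = -3 + (-13 - 30*R) = -16 - 30*R)
c(47, u) - 4370 = (-16 - 30*0) - 4370 = (-16 + 0) - 4370 = -16 - 4370 = -4386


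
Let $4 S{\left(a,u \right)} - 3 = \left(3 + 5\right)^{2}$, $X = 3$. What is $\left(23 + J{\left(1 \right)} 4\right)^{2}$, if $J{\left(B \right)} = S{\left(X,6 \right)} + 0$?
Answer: $8100$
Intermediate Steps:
$S{\left(a,u \right)} = \frac{67}{4}$ ($S{\left(a,u \right)} = \frac{3}{4} + \frac{\left(3 + 5\right)^{2}}{4} = \frac{3}{4} + \frac{8^{2}}{4} = \frac{3}{4} + \frac{1}{4} \cdot 64 = \frac{3}{4} + 16 = \frac{67}{4}$)
$J{\left(B \right)} = \frac{67}{4}$ ($J{\left(B \right)} = \frac{67}{4} + 0 = \frac{67}{4}$)
$\left(23 + J{\left(1 \right)} 4\right)^{2} = \left(23 + \frac{67}{4} \cdot 4\right)^{2} = \left(23 + 67\right)^{2} = 90^{2} = 8100$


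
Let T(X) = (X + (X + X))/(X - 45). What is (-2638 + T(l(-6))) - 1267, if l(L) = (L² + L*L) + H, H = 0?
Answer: -3897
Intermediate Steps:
l(L) = 2*L² (l(L) = (L² + L*L) + 0 = (L² + L²) + 0 = 2*L² + 0 = 2*L²)
T(X) = 3*X/(-45 + X) (T(X) = (X + 2*X)/(-45 + X) = (3*X)/(-45 + X) = 3*X/(-45 + X))
(-2638 + T(l(-6))) - 1267 = (-2638 + 3*(2*(-6)²)/(-45 + 2*(-6)²)) - 1267 = (-2638 + 3*(2*36)/(-45 + 2*36)) - 1267 = (-2638 + 3*72/(-45 + 72)) - 1267 = (-2638 + 3*72/27) - 1267 = (-2638 + 3*72*(1/27)) - 1267 = (-2638 + 8) - 1267 = -2630 - 1267 = -3897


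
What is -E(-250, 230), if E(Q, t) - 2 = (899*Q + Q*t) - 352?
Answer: 282600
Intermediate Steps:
E(Q, t) = -350 + 899*Q + Q*t (E(Q, t) = 2 + ((899*Q + Q*t) - 352) = 2 + (-352 + 899*Q + Q*t) = -350 + 899*Q + Q*t)
-E(-250, 230) = -(-350 + 899*(-250) - 250*230) = -(-350 - 224750 - 57500) = -1*(-282600) = 282600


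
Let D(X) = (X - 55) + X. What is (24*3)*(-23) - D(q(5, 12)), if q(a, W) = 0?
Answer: -1601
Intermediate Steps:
D(X) = -55 + 2*X (D(X) = (-55 + X) + X = -55 + 2*X)
(24*3)*(-23) - D(q(5, 12)) = (24*3)*(-23) - (-55 + 2*0) = 72*(-23) - (-55 + 0) = -1656 - 1*(-55) = -1656 + 55 = -1601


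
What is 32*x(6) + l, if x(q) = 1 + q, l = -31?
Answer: 193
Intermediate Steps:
32*x(6) + l = 32*(1 + 6) - 31 = 32*7 - 31 = 224 - 31 = 193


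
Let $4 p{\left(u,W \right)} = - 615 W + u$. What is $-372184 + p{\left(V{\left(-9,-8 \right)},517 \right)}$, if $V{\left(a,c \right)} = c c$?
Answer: $- \frac{1806627}{4} \approx -4.5166 \cdot 10^{5}$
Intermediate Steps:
$V{\left(a,c \right)} = c^{2}$
$p{\left(u,W \right)} = - \frac{615 W}{4} + \frac{u}{4}$ ($p{\left(u,W \right)} = \frac{- 615 W + u}{4} = \frac{u - 615 W}{4} = - \frac{615 W}{4} + \frac{u}{4}$)
$-372184 + p{\left(V{\left(-9,-8 \right)},517 \right)} = -372184 + \left(\left(- \frac{615}{4}\right) 517 + \frac{\left(-8\right)^{2}}{4}\right) = -372184 + \left(- \frac{317955}{4} + \frac{1}{4} \cdot 64\right) = -372184 + \left(- \frac{317955}{4} + 16\right) = -372184 - \frac{317891}{4} = - \frac{1806627}{4}$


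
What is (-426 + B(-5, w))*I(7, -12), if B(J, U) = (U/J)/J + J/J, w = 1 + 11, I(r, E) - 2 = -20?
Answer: 191034/25 ≈ 7641.4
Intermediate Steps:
I(r, E) = -18 (I(r, E) = 2 - 20 = -18)
w = 12
B(J, U) = 1 + U/J**2 (B(J, U) = U/J**2 + 1 = 1 + U/J**2)
(-426 + B(-5, w))*I(7, -12) = (-426 + (1 + 12/(-5)**2))*(-18) = (-426 + (1 + 12*(1/25)))*(-18) = (-426 + (1 + 12/25))*(-18) = (-426 + 37/25)*(-18) = -10613/25*(-18) = 191034/25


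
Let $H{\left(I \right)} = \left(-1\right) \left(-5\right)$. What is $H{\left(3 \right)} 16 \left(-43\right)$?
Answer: $-3440$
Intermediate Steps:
$H{\left(I \right)} = 5$
$H{\left(3 \right)} 16 \left(-43\right) = 5 \cdot 16 \left(-43\right) = 80 \left(-43\right) = -3440$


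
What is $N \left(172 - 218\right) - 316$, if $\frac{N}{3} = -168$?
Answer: $22868$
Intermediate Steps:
$N = -504$ ($N = 3 \left(-168\right) = -504$)
$N \left(172 - 218\right) - 316 = - 504 \left(172 - 218\right) - 316 = \left(-504\right) \left(-46\right) - 316 = 23184 - 316 = 22868$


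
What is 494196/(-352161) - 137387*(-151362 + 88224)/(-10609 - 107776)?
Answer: -1018274299036942/13896859995 ≈ -73274.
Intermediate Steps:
494196/(-352161) - 137387*(-151362 + 88224)/(-10609 - 107776) = 494196*(-1/352161) - 137387/((-118385/(-63138))) = -164732/117387 - 137387/((-118385*(-1/63138))) = -164732/117387 - 137387/118385/63138 = -164732/117387 - 137387*63138/118385 = -164732/117387 - 8674340406/118385 = -1018274299036942/13896859995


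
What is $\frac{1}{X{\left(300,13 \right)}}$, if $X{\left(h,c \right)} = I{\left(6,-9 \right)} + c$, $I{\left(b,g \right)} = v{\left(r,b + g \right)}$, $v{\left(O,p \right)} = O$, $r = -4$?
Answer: $\frac{1}{9} \approx 0.11111$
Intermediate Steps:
$I{\left(b,g \right)} = -4$
$X{\left(h,c \right)} = -4 + c$
$\frac{1}{X{\left(300,13 \right)}} = \frac{1}{-4 + 13} = \frac{1}{9}$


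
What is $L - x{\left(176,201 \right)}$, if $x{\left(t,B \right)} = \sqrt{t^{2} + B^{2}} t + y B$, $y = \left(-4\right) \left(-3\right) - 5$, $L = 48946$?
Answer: $47539 - 176 \sqrt{71377} \approx 518.0$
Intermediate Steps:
$y = 7$ ($y = 12 - 5 = 7$)
$x{\left(t,B \right)} = 7 B + t \sqrt{B^{2} + t^{2}}$ ($x{\left(t,B \right)} = \sqrt{t^{2} + B^{2}} t + 7 B = \sqrt{B^{2} + t^{2}} t + 7 B = t \sqrt{B^{2} + t^{2}} + 7 B = 7 B + t \sqrt{B^{2} + t^{2}}$)
$L - x{\left(176,201 \right)} = 48946 - \left(7 \cdot 201 + 176 \sqrt{201^{2} + 176^{2}}\right) = 48946 - \left(1407 + 176 \sqrt{40401 + 30976}\right) = 48946 - \left(1407 + 176 \sqrt{71377}\right) = 47539 - 176 \sqrt{71377}$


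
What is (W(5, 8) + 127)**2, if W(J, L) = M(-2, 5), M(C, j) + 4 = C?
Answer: 14641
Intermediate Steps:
M(C, j) = -4 + C
W(J, L) = -6 (W(J, L) = -4 - 2 = -6)
(W(5, 8) + 127)**2 = (-6 + 127)**2 = 121**2 = 14641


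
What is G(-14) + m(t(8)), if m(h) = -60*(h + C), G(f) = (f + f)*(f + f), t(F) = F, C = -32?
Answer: 2224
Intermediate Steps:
G(f) = 4*f**2 (G(f) = (2*f)*(2*f) = 4*f**2)
m(h) = 1920 - 60*h (m(h) = -60*(h - 32) = -60*(-32 + h) = 1920 - 60*h)
G(-14) + m(t(8)) = 4*(-14)**2 + (1920 - 60*8) = 4*196 + (1920 - 480) = 784 + 1440 = 2224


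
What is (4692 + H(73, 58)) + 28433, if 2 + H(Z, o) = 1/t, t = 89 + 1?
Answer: 2981071/90 ≈ 33123.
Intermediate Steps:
t = 90
H(Z, o) = -179/90 (H(Z, o) = -2 + 1/90 = -179/90)
(4692 + H(73, 58)) + 28433 = (4692 - 179/90) + 28433 = 422101/90 + 28433 = 2981071/90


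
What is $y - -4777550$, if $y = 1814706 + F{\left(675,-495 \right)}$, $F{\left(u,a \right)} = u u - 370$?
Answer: $7047511$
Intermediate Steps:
$F{\left(u,a \right)} = -370 + u^{2}$ ($F{\left(u,a \right)} = u^{2} - 370 = -370 + u^{2}$)
$y = 2269961$ ($y = 1814706 - \left(370 - 675^{2}\right) = 1814706 + \left(-370 + 455625\right) = 1814706 + 455255 = 2269961$)
$y - -4777550 = 2269961 - -4777550 = 2269961 + 4777550 = 7047511$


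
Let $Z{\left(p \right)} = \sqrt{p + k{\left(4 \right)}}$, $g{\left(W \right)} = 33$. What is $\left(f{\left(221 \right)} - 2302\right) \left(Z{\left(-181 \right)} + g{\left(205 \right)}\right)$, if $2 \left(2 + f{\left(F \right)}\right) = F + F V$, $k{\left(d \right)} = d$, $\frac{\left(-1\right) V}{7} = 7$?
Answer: $-251064 - 7608 i \sqrt{177} \approx -2.5106 \cdot 10^{5} - 1.0122 \cdot 10^{5} i$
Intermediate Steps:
$V = -49$ ($V = \left(-7\right) 7 = -49$)
$f{\left(F \right)} = -2 - 24 F$ ($f{\left(F \right)} = -2 + \frac{F + F \left(-49\right)}{2} = -2 + \frac{F - 49 F}{2} = -2 + \frac{\left(-48\right) F}{2} = -2 - 24 F$)
$Z{\left(p \right)} = \sqrt{4 + p}$ ($Z{\left(p \right)} = \sqrt{p + 4} = \sqrt{4 + p}$)
$\left(f{\left(221 \right)} - 2302\right) \left(Z{\left(-181 \right)} + g{\left(205 \right)}\right) = \left(\left(-2 - 5304\right) - 2302\right) \left(\sqrt{4 - 181} + 33\right) = \left(\left(-2 - 5304\right) - 2302\right) \left(\sqrt{-177} + 33\right) = \left(-5306 - 2302\right) \left(i \sqrt{177} + 33\right) = - 7608 \left(33 + i \sqrt{177}\right) = -251064 - 7608 i \sqrt{177}$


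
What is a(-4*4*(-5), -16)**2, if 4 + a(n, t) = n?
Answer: 5776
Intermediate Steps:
a(n, t) = -4 + n
a(-4*4*(-5), -16)**2 = (-4 - 4*4*(-5))**2 = (-4 - 16*(-5))**2 = (-4 + 80)**2 = 76**2 = 5776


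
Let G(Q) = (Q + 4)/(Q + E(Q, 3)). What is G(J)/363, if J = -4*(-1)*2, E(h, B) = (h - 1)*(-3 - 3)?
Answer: -2/2057 ≈ -0.00097229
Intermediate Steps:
E(h, B) = 6 - 6*h (E(h, B) = (-1 + h)*(-6) = 6 - 6*h)
J = 8 (J = 4*2 = 8)
G(Q) = (4 + Q)/(6 - 5*Q) (G(Q) = (Q + 4)/(Q + (6 - 6*Q)) = (4 + Q)/(6 - 5*Q))
G(J)/363 = ((-4 - 1*8)/(-6 + 5*8))/363 = ((-4 - 8)/(-6 + 40))*(1/363) = (-12/34)*(1/363) = ((1/34)*(-12))*(1/363) = -6/17*1/363 = -2/2057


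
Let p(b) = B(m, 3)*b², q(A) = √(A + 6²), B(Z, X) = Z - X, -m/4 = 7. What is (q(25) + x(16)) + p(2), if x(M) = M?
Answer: -108 + √61 ≈ -100.19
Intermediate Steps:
m = -28 (m = -4*7 = -28)
q(A) = √(36 + A) (q(A) = √(A + 36) = √(36 + A))
p(b) = -31*b² (p(b) = (-28 - 1*3)*b² = (-28 - 3)*b² = -31*b²)
(q(25) + x(16)) + p(2) = (√(36 + 25) + 16) - 31*2² = (√61 + 16) - 31*4 = (16 + √61) - 124 = -108 + √61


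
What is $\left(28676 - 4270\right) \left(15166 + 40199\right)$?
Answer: $1351238190$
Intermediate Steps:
$\left(28676 - 4270\right) \left(15166 + 40199\right) = 24406 \cdot 55365 = 1351238190$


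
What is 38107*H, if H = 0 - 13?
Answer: -495391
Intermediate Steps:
H = -13
38107*H = 38107*(-13) = -495391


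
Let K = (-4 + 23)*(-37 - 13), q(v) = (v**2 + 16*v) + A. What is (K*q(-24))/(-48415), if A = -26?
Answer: 31540/9683 ≈ 3.2573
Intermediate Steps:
q(v) = -26 + v**2 + 16*v (q(v) = (v**2 + 16*v) - 26 = -26 + v**2 + 16*v)
K = -950 (K = 19*(-50) = -950)
(K*q(-24))/(-48415) = -950*(-26 + (-24)**2 + 16*(-24))/(-48415) = -950*(-26 + 576 - 384)*(-1/48415) = -950*166*(-1/48415) = -157700*(-1/48415) = 31540/9683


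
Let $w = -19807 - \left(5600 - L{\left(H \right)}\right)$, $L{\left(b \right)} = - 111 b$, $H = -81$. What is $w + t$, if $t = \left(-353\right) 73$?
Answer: $-42185$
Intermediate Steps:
$w = -16416$ ($w = -19807 - \left(5600 - \left(-111\right) \left(-81\right)\right) = -19807 - \left(5600 - 8991\right) = -19807 - -3391 = -19807 + 3391 = -16416$)
$t = -25769$
$w + t = -16416 - 25769 = -42185$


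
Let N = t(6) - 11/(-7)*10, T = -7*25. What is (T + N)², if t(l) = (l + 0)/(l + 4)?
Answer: 30846916/1225 ≈ 25181.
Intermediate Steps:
t(l) = l/(4 + l)
T = -175
N = 571/35 (N = 6/(4 + 6) - 11/(-7)*10 = 6/10 - 11*(-⅐)*10 = 6*(⅒) + (11/7)*10 = ⅗ + 110/7 = 571/35 ≈ 16.314)
(T + N)² = (-175 + 571/35)² = (-5554/35)² = 30846916/1225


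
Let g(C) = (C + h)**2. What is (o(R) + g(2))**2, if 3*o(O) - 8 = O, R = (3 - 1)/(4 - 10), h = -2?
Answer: 529/81 ≈ 6.5309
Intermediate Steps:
R = -1/3 (R = 2/(-6) = 2*(-1/6) = -1/3 ≈ -0.33333)
g(C) = (-2 + C)**2 (g(C) = (C - 2)**2 = (-2 + C)**2)
o(O) = 8/3 + O/3
(o(R) + g(2))**2 = ((8/3 + (1/3)*(-1/3)) + (-2 + 2)**2)**2 = ((8/3 - 1/9) + 0**2)**2 = (23/9 + 0)**2 = (23/9)**2 = 529/81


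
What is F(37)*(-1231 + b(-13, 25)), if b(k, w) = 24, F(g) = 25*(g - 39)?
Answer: 60350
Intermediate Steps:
F(g) = -975 + 25*g (F(g) = 25*(-39 + g) = -975 + 25*g)
F(37)*(-1231 + b(-13, 25)) = (-975 + 25*37)*(-1231 + 24) = (-975 + 925)*(-1207) = -50*(-1207) = 60350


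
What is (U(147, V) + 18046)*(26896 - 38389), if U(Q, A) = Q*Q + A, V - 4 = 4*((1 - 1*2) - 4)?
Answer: -455571027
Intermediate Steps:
V = -16 (V = 4 + 4*((1 - 1*2) - 4) = 4 + 4*((1 - 2) - 4) = 4 + 4*(-1 - 4) = 4 + 4*(-5) = 4 - 20 = -16)
U(Q, A) = A + Q**2 (U(Q, A) = Q**2 + A = A + Q**2)
(U(147, V) + 18046)*(26896 - 38389) = ((-16 + 147**2) + 18046)*(26896 - 38389) = ((-16 + 21609) + 18046)*(-11493) = (21593 + 18046)*(-11493) = 39639*(-11493) = -455571027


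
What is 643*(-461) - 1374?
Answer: -297797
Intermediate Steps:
643*(-461) - 1374 = -296423 - 1374 = -297797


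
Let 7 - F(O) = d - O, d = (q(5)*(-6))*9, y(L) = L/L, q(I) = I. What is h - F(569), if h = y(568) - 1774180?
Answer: -1775025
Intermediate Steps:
y(L) = 1
d = -270 (d = (5*(-6))*9 = -30*9 = -270)
F(O) = 277 + O (F(O) = 7 - (-270 - O) = 7 + (270 + O) = 277 + O)
h = -1774179 (h = 1 - 1774180 = -1774179)
h - F(569) = -1774179 - (277 + 569) = -1774179 - 1*846 = -1774179 - 846 = -1775025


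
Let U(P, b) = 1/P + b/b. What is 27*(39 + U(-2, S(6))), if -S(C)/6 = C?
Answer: 2133/2 ≈ 1066.5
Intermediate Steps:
S(C) = -6*C
U(P, b) = 1 + 1/P (U(P, b) = 1/P + 1 = 1 + 1/P)
27*(39 + U(-2, S(6))) = 27*(39 + (1 - 2)/(-2)) = 27*(39 - ½*(-1)) = 27*(39 + ½) = 27*(79/2) = 2133/2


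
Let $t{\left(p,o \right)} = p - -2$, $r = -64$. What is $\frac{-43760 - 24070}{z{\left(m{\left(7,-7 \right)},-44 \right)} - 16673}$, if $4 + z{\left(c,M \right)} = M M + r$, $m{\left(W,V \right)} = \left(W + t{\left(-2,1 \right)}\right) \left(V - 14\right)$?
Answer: $\frac{646}{141} \approx 4.5816$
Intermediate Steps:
$t{\left(p,o \right)} = 2 + p$ ($t{\left(p,o \right)} = p + 2 = 2 + p$)
$m{\left(W,V \right)} = W \left(-14 + V\right)$ ($m{\left(W,V \right)} = \left(W + \left(2 - 2\right)\right) \left(V - 14\right) = \left(W + 0\right) \left(-14 + V\right) = W \left(-14 + V\right)$)
$z{\left(c,M \right)} = -68 + M^{2}$ ($z{\left(c,M \right)} = -4 + \left(M M - 64\right) = -4 + \left(M^{2} - 64\right) = -4 + \left(-64 + M^{2}\right) = -68 + M^{2}$)
$\frac{-43760 - 24070}{z{\left(m{\left(7,-7 \right)},-44 \right)} - 16673} = \frac{-43760 - 24070}{\left(-68 + \left(-44\right)^{2}\right) - 16673} = \frac{-43760 - 24070}{\left(-68 + 1936\right) - 16673} = - \frac{67830}{1868 - 16673} = - \frac{67830}{-14805} = \left(-67830\right) \left(- \frac{1}{14805}\right) = \frac{646}{141}$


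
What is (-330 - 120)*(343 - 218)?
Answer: -56250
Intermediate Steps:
(-330 - 120)*(343 - 218) = -450*125 = -56250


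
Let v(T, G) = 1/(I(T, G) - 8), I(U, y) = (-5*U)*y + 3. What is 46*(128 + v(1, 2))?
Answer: 88274/15 ≈ 5884.9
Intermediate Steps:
I(U, y) = 3 - 5*U*y (I(U, y) = -5*U*y + 3 = 3 - 5*U*y)
v(T, G) = 1/(-5 - 5*G*T) (v(T, G) = 1/((3 - 5*T*G) - 8) = 1/((3 - 5*G*T) - 8) = 1/(-5 - 5*G*T))
46*(128 + v(1, 2)) = 46*(128 - 1/(5 + 5*2*1)) = 46*(128 - 1/(5 + 10)) = 46*(128 - 1/15) = 46*(1919/15) = 88274/15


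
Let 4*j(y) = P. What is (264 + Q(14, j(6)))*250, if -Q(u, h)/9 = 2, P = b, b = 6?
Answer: 61500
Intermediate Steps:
P = 6
j(y) = 3/2 (j(y) = (1/4)*6 = 3/2)
Q(u, h) = -18 (Q(u, h) = -9*2 = -18)
(264 + Q(14, j(6)))*250 = (264 - 18)*250 = 246*250 = 61500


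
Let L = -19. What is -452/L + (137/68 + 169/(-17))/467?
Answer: 14343471/603364 ≈ 23.772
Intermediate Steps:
-452/L + (137/68 + 169/(-17))/467 = -452/(-19) + (137/68 + 169/(-17))/467 = -452*(-1/19) + (137*(1/68) + 169*(-1/17))*(1/467) = 452/19 + (137/68 - 169/17)*(1/467) = 452/19 - 539/68*1/467 = 452/19 - 539/31756 = 14343471/603364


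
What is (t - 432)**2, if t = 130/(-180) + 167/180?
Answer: 6040864729/32400 ≈ 1.8645e+5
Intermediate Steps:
t = 37/180 (t = 130*(-1/180) + 167*(1/180) = -13/18 + 167/180 = 37/180 ≈ 0.20556)
(t - 432)**2 = (37/180 - 432)**2 = (-77723/180)**2 = 6040864729/32400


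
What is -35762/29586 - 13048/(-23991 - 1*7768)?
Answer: -53551945/67115841 ≈ -0.79790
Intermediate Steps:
-35762/29586 - 13048/(-23991 - 1*7768) = -35762*1/29586 - 13048/(-23991 - 7768) = -17881/14793 - 13048/(-31759) = -17881/14793 - 13048*(-1/31759) = -17881/14793 + 1864/4537 = -53551945/67115841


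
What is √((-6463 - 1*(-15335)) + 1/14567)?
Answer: 15*√8367182831/14567 ≈ 94.191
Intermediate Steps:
√((-6463 - 1*(-15335)) + 1/14567) = √((-6463 + 15335) + 1/14567) = √(8872 + 1/14567) = √(129238425/14567) = 15*√8367182831/14567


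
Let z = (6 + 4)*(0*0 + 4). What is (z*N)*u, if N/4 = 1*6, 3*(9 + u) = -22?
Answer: -15680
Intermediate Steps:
u = -49/3 (u = -9 + (⅓)*(-22) = -9 - 22/3 = -49/3 ≈ -16.333)
N = 24 (N = 4*(1*6) = 4*6 = 24)
z = 40 (z = 10*(0 + 4) = 10*4 = 40)
(z*N)*u = (40*24)*(-49/3) = 960*(-49/3) = -15680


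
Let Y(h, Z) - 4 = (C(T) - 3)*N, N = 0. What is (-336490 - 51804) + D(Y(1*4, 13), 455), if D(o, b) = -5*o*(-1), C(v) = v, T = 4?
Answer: -388274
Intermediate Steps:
Y(h, Z) = 4 (Y(h, Z) = 4 + (4 - 3)*0 = 4 + 1*0 = 4 + 0 = 4)
D(o, b) = 5*o
(-336490 - 51804) + D(Y(1*4, 13), 455) = (-336490 - 51804) + 5*4 = -388294 + 20 = -388274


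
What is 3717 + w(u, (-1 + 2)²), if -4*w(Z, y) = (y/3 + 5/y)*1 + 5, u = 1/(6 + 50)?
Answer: 44573/12 ≈ 3714.4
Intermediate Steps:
u = 1/56 ≈ 0.017857
w(Z, y) = -5/4 - 5/(4*y) - y/12 (w(Z, y) = -((y/3 + 5/y)*1 + 5)/4 = -((5/y + y/3)*1 + 5)/4 = -((5/y + y/3) + 5)/4 = -(5 + 5/y + y/3)/4 = -5/4 - 5/(4*y) - y/12)
3717 + w(u, (-1 + 2)²) = 3717 + (-15 - (-1 + 2)²*(15 + (-1 + 2)²))/(12*((-1 + 2)²)) = 3717 + (-15 - 1*1²*(15 + 1²))/(12*(1²)) = 3717 + (1/12)*(-15 - 1*1*(15 + 1))/1 = 3717 + (1/12)*1*(-15 - 1*1*16) = 3717 + (1/12)*1*(-15 - 16) = 3717 + (1/12)*1*(-31) = 3717 - 31/12 = 44573/12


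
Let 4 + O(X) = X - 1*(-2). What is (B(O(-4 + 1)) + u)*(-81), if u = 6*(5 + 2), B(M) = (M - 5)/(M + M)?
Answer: -3483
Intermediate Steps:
O(X) = -2 + X (O(X) = -4 + (X - 1*(-2)) = -4 + (X + 2) = -4 + (2 + X) = -2 + X)
B(M) = (-5 + M)/(2*M) (B(M) = (-5 + M)/((2*M)) = (-5 + M)*(1/(2*M)) = (-5 + M)/(2*M))
u = 42 (u = 6*7 = 42)
(B(O(-4 + 1)) + u)*(-81) = ((-5 + (-2 + (-4 + 1)))/(2*(-2 + (-4 + 1))) + 42)*(-81) = ((-5 + (-2 - 3))/(2*(-2 - 3)) + 42)*(-81) = ((½)*(-5 - 5)/(-5) + 42)*(-81) = ((½)*(-⅕)*(-10) + 42)*(-81) = (1 + 42)*(-81) = 43*(-81) = -3483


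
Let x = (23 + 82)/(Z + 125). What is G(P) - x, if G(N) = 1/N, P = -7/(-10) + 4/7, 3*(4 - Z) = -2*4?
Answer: -77/7031 ≈ -0.010952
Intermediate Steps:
Z = 20/3 (Z = 4 - (-2)*4/3 = 4 - ⅓*(-8) = 4 + 8/3 = 20/3 ≈ 6.6667)
x = 63/79 (x = (23 + 82)/(20/3 + 125) = 105/(395/3) = 105*(3/395) = 63/79 ≈ 0.79747)
P = 89/70 (P = -7*(-⅒) + 4*(⅐) = 7/10 + 4/7 = 89/70 ≈ 1.2714)
G(P) - x = 1/(89/70) - 1*63/79 = 70/89 - 63/79 = -77/7031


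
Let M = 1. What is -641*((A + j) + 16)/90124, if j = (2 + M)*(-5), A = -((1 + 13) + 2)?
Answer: 9615/90124 ≈ 0.10669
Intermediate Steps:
A = -16 (A = -(14 + 2) = -1*16 = -16)
j = -15 (j = (2 + 1)*(-5) = 3*(-5) = -15)
-641*((A + j) + 16)/90124 = -641*((-16 - 15) + 16)/90124 = -641*(-31 + 16)*(1/90124) = -641*(-15)*(1/90124) = 9615*(1/90124) = 9615/90124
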